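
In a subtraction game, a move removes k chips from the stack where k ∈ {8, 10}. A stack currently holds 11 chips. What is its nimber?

Grundy values for subtraction set {8, 10}:
g(0) = mex{} = 0
g(1) = mex{} = 0
g(2) = mex{} = 0
g(3) = mex{} = 0
g(4) = mex{} = 0
g(5) = mex{} = 0
g(6) = mex{} = 0
g(7) = mex{} = 0
g(8) = mex{0} = 1
g(9) = mex{0} = 1
g(10) = mex{0} = 1
g(11) = mex{0} = 1
So g(11) = 1.

1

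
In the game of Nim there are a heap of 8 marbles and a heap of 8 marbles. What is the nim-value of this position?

0

Compute the nim-sum pairwise:
8 ^ 8 = 0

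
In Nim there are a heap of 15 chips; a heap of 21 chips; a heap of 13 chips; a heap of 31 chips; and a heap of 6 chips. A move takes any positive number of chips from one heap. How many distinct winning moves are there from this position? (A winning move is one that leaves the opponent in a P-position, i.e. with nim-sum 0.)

Nim-sum: 15 XOR 21 XOR 13 XOR 31 XOR 6 = 14.
The overall nim-sum is X = 14. A heap of size p has a winning move iff p XOR X < p (reduce it to p XOR X).
  15: 15 XOR 14 = 1 < 15 — winning move (to 1).
  21: 21 XOR 14 = 27 ≥ 21 — no move.
  13: 13 XOR 14 = 3 < 13 — winning move (to 3).
  31: 31 XOR 14 = 17 < 31 — winning move (to 17).
  6: 6 XOR 14 = 8 ≥ 6 — no move.
That gives 3 winning moves.

3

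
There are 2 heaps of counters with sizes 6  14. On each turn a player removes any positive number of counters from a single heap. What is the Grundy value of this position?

8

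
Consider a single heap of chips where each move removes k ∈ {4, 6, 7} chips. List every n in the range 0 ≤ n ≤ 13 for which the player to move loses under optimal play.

Grundy values for subtraction set {4, 6, 7}:
k:     0  1  2  3  4  5  6  7  8  9 10 11 12 13
g(k):  0  0  0  0  1  1  1  1  2  2  2  0  0  0
The P-positions (g = 0) in 0..13 are 0, 1, 2, 3, 11, 12, 13.

0, 1, 2, 3, 11, 12, 13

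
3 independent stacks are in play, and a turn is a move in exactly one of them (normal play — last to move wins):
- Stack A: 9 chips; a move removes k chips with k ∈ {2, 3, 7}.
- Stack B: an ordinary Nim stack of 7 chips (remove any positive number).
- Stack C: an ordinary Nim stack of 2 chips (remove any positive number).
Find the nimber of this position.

7

Build the Grundy sequence for stack A with g(k) = mex{g(k−s) : s ∈ {2, 3, 7}, s ≤ k}:
g(0) = mex{} = 0
g(1) = mex{} = 0
g(2) = mex{0} = 1
g(3) = mex{0} = 1
g(4) = mex{0,1} = 2
g(5) = mex{1} = 0
g(6) = mex{1,2} = 0
g(7) = mex{0,2} = 1
g(8) = mex{0} = 1
g(9) = mex{0,1} = 2
So g(9) = 2.
Stack B is a plain Nim stack of size 7, so its Grundy value is 7.
Stack C is a plain Nim stack of size 2, so its Grundy value is 2.
By the Sprague-Grundy theorem, the Grundy value of a sum of independent games is the XOR of the component values.
Combined value = 2 XOR 7 XOR 2 = 7.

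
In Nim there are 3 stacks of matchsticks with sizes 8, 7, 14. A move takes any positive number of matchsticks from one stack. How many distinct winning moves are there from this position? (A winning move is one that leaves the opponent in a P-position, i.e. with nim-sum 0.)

1

Bitwise XOR of the heap sizes:
  1000  (8)
  0111  (7)
  1110  (14)
  ----
  0001  (1)
The overall nim-sum is X = 1. A stack of size p has a winning move iff p XOR X < p (reduce it to p XOR X).
  8: 8 XOR 1 = 9 ≥ 8 — no move.
  7: 7 XOR 1 = 6 < 7 — winning move (to 6).
  14: 14 XOR 1 = 15 ≥ 14 — no move.
That gives 1 winning move.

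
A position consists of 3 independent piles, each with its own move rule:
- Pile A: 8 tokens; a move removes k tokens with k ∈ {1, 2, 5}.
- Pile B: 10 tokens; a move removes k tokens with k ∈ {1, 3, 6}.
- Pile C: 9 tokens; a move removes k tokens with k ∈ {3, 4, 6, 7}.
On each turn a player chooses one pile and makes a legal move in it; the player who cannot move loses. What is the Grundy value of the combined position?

0

Grundy values for pile A (subtraction set {1, 2, 5}):
k:     0  1  2  3  4  5  6  7  8
g(k):  0  1  2  0  1  2  0  1  2
So g(8) = 2.
Build the Grundy sequence for pile B with g(k) = mex{g(k−s) : s ∈ {1, 3, 6}, s ≤ k}:
k:     0  1  2  3  4  5  6  7  8  9 10
g(k):  0  1  0  1  0  1  2  3  2  0  1
So g(10) = 1.
Build the Grundy sequence for pile C with g(k) = mex{g(k−s) : s ∈ {3, 4, 6, 7}, s ≤ k}:
g(0) = mex{} = 0
g(1) = mex{} = 0
g(2) = mex{} = 0
g(3) = mex{0} = 1
g(4) = mex{0} = 1
g(5) = mex{0} = 1
g(6) = mex{0,1} = 2
g(7) = mex{0,1} = 2
g(8) = mex{0,1} = 2
g(9) = mex{0,1,2} = 3
So g(9) = 3.
The value of a disjunctive sum is the nim-sum of the parts.
Combined value = 2 XOR 1 XOR 3 = 0.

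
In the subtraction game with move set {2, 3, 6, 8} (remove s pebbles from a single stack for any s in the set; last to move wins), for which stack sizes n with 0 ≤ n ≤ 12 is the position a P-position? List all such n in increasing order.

0, 1, 5, 10

Compute g(0), g(1), … for moves {2, 3, 6, 8}:
k:     0  1  2  3  4  5  6  7  8  9 10 11 12
g(k):  0  0  1  1  2  0  3  1  2  2  0  3  1
The P-positions (g = 0) in 0..12 are 0, 1, 5, 10.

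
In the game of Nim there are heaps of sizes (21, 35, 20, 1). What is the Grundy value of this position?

Write each in binary and XOR column by column:
  010101  (21)
  100011  (35)
  010100  (20)
  000001  (1)
  ------
  100011  (35)

35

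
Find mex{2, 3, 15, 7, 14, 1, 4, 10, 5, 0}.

6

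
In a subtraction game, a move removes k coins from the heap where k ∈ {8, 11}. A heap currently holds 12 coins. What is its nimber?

1

Build the Grundy sequence with g(k) = mex{g(k−s) : s ∈ {8, 11}, s ≤ k}:
g(0) = mex{} = 0
g(1) = mex{} = 0
g(2) = mex{} = 0
g(3) = mex{} = 0
g(4) = mex{} = 0
g(5) = mex{} = 0
g(6) = mex{} = 0
g(7) = mex{} = 0
g(8) = mex{0} = 1
g(9) = mex{0} = 1
g(10) = mex{0} = 1
g(11) = mex{0} = 1
g(12) = mex{0} = 1
So g(12) = 1.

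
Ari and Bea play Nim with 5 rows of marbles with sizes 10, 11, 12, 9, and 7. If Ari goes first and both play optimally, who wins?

Nim-sum: 10 ^ 11 ^ 12 ^ 9 ^ 7 = 3.
The nim-sum is 3 ≠ 0, so this is an N-position: the player to move can win; Ari has a winning move.

Ari wins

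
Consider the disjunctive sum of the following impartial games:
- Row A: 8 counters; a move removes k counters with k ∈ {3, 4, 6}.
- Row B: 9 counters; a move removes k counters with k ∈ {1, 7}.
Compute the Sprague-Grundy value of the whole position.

Grundy values for row A (subtraction set {3, 4, 6}):
k:     0  1  2  3  4  5  6  7  8
g(k):  0  0  0  1  1  1  2  2  2
So g(8) = 2.
Grundy values for row B (subtraction set {1, 7}):
k:     0  1  2  3  4  5  6  7  8  9
g(k):  0  1  0  1  0  1  0  1  0  1
So g(9) = 1.
The value of a disjunctive sum is the nim-sum of the parts.
Combined value = 2 XOR 1 = 3.

3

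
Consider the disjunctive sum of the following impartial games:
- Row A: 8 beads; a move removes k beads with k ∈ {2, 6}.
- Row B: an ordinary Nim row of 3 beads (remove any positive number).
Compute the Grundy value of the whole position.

3

Build the Grundy sequence for row A with g(k) = mex{g(k−s) : s ∈ {2, 6}, s ≤ k}:
g(0) = mex{} = 0
g(1) = mex{} = 0
g(2) = mex{0} = 1
g(3) = mex{0} = 1
g(4) = mex{1} = 0
g(5) = mex{1} = 0
g(6) = mex{0} = 1
g(7) = mex{0} = 1
g(8) = mex{1} = 0
So g(8) = 0.
Row B is a plain Nim row of size 3, so its Grundy value is 3.
The value of a disjunctive sum is the nim-sum of the parts.
Combined value = 0 ⊕ 3 = 3.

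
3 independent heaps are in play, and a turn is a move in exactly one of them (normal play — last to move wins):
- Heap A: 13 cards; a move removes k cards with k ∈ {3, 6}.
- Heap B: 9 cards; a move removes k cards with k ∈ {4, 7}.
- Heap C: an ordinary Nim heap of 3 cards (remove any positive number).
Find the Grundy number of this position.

0

Grundy values for heap A (subtraction set {3, 6}):
k:     0  1  2  3  4  5  6  7  8  9 10 11 12 13
g(k):  0  0  0  1  1  1  2  2  2  0  0  0  1  1
So g(13) = 1.
Grundy values for heap B (subtraction set {4, 7}):
k:     0  1  2  3  4  5  6  7  8  9
g(k):  0  0  0  0  1  1  1  1  2  2
So g(9) = 2.
Heap C is a plain Nim heap of size 3, so its Grundy value is 3.
By the Sprague-Grundy theorem, the Grundy value of a sum of independent games is the XOR of the component values.
Combined value = 1 XOR 2 XOR 3 = 0.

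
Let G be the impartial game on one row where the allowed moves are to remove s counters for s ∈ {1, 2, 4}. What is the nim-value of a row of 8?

2

Grundy values for subtraction set {1, 2, 4}:
g(0) = mex{} = 0
g(1) = mex{0} = 1
g(2) = mex{0,1} = 2
g(3) = mex{1,2} = 0
g(4) = mex{0,2} = 1
g(5) = mex{0,1} = 2
g(6) = mex{1,2} = 0
g(7) = mex{0,2} = 1
g(8) = mex{0,1} = 2
So g(8) = 2.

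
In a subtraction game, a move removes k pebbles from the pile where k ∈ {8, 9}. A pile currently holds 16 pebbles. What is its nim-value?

2

Grundy values for subtraction set {8, 9}:
k:     0  1  2  3  4  5  6  7  8  9 10 11 12 13 14 15 16
g(k):  0  0  0  0  0  0  0  0  1  1  1  1  1  1  1  1  2
So g(16) = 2.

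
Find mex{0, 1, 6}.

2

The values 0, 1 are all present; 2 is the first non-negative integer missing from the set.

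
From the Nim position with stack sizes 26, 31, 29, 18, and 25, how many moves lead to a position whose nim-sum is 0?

Compute the nim-sum pairwise:
26 ⊕ 31 = 5
5 ⊕ 29 = 24
24 ⊕ 18 = 10
10 ⊕ 25 = 19
The overall nim-sum is X = 19. A stack of size p has a winning move iff p XOR X < p (reduce it to p XOR X).
  26: 26 XOR 19 = 9 < 26 — winning move (to 9).
  31: 31 XOR 19 = 12 < 31 — winning move (to 12).
  29: 29 XOR 19 = 14 < 29 — winning move (to 14).
  18: 18 XOR 19 = 1 < 18 — winning move (to 1).
  25: 25 XOR 19 = 10 < 25 — winning move (to 10).
That gives 5 winning moves.

5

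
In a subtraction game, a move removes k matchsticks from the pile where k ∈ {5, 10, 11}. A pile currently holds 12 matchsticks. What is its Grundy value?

Build the Grundy sequence with g(k) = mex{g(k−s) : s ∈ {5, 10, 11}, s ≤ k}:
g(0) = mex{} = 0
g(1) = mex{} = 0
g(2) = mex{} = 0
g(3) = mex{} = 0
g(4) = mex{} = 0
g(5) = mex{0} = 1
g(6) = mex{0} = 1
g(7) = mex{0} = 1
g(8) = mex{0} = 1
g(9) = mex{0} = 1
g(10) = mex{0,1} = 2
g(11) = mex{0,1} = 2
g(12) = mex{0,1} = 2
So g(12) = 2.

2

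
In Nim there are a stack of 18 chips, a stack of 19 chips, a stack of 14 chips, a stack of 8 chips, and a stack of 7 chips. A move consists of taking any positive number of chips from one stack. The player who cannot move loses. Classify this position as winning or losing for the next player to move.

Bitwise XOR of the heap sizes:
  10010  (18)
  10011  (19)
  01110  (14)
  01000  (8)
  00111  (7)
  -----
  00000  (0)
The nim-sum is 0, so this is a P-position: the player to move is in a losing position under optimal play.

Losing position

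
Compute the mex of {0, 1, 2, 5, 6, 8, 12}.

3

The values 0, 1, 2 are all present; 3 is the first non-negative integer missing from the set.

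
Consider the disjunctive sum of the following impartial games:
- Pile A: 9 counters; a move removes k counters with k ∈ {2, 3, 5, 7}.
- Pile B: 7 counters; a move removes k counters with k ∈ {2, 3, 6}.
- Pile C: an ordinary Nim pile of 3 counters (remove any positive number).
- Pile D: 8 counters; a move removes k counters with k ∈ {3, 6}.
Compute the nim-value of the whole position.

Build the Grundy sequence for pile A with g(k) = mex{g(k−s) : s ∈ {2, 3, 5, 7}, s ≤ k}:
g(0) = mex{} = 0
g(1) = mex{} = 0
g(2) = mex{0} = 1
g(3) = mex{0} = 1
g(4) = mex{0,1} = 2
g(5) = mex{0,1} = 2
g(6) = mex{0,1,2} = 3
g(7) = mex{0,1,2} = 3
g(8) = mex{0,1,2,3} = 4
g(9) = mex{1,2,3} = 0
So g(9) = 0.
For pile B, compute g(0), g(1), … with moves {2, 3, 6}:
g(0) = mex{} = 0
g(1) = mex{} = 0
g(2) = mex{0} = 1
g(3) = mex{0} = 1
g(4) = mex{0,1} = 2
g(5) = mex{1} = 0
g(6) = mex{0,1,2} = 3
g(7) = mex{0,2} = 1
So g(7) = 1.
Pile C is a plain Nim pile of size 3, so its Grundy value is 3.
For pile D, compute g(0), g(1), … with moves {3, 6}:
k:     0  1  2  3  4  5  6  7  8
g(k):  0  0  0  1  1  1  2  2  2
So g(8) = 2.
The value of a disjunctive sum is the nim-sum of the parts.
Combined value = 0 XOR 1 XOR 3 XOR 2 = 0.

0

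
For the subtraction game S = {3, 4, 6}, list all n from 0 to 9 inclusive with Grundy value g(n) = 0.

0, 1, 2, 9

Grundy values for subtraction set {3, 4, 6}:
g(0) = mex{} = 0
g(1) = mex{} = 0
g(2) = mex{} = 0
g(3) = mex{0} = 1
g(4) = mex{0} = 1
g(5) = mex{0} = 1
g(6) = mex{0,1} = 2
g(7) = mex{0,1} = 2
g(8) = mex{0,1} = 2
g(9) = mex{1,2} = 0
The P-positions (g = 0) in 0..9 are 0, 1, 2, 9.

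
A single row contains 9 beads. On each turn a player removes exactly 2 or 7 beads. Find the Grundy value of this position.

Build the Grundy sequence with g(k) = mex{g(k−s) : s ∈ {2, 7}, s ≤ k}:
g(0) = mex{} = 0
g(1) = mex{} = 0
g(2) = mex{0} = 1
g(3) = mex{0} = 1
g(4) = mex{1} = 0
g(5) = mex{1} = 0
g(6) = mex{0} = 1
g(7) = mex{0} = 1
g(8) = mex{0,1} = 2
g(9) = mex{1} = 0
So g(9) = 0.

0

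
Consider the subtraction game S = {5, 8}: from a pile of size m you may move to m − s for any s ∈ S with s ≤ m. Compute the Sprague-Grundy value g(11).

2

Compute g(0), g(1), … for moves {5, 8}:
k:     0  1  2  3  4  5  6  7  8  9 10 11
g(k):  0  0  0  0  0  1  1  1  1  1  2  2
So g(11) = 2.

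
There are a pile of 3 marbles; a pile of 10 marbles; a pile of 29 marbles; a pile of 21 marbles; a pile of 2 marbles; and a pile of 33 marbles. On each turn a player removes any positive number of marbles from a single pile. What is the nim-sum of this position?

Write each in binary and XOR column by column:
  000011  (3)
  001010  (10)
  011101  (29)
  010101  (21)
  000010  (2)
  100001  (33)
  ------
  100010  (34)

34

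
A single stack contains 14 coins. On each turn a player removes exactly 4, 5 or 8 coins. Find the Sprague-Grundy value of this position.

Compute g(0), g(1), … for moves {4, 5, 8}:
g(0) = mex{} = 0
g(1) = mex{} = 0
g(2) = mex{} = 0
g(3) = mex{} = 0
g(4) = mex{0} = 1
g(5) = mex{0} = 1
g(6) = mex{0} = 1
g(7) = mex{0} = 1
g(8) = mex{0,1} = 2
g(9) = mex{0,1} = 2
g(10) = mex{0,1} = 2
g(11) = mex{0,1} = 2
g(12) = mex{1,2} = 0
g(13) = mex{1,2} = 0
g(14) = mex{1,2} = 0
So g(14) = 0.

0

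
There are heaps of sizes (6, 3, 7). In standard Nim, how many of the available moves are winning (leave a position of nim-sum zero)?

Write each in binary and XOR column by column:
  110  (6)
  011  (3)
  111  (7)
  ---
  010  (2)
The overall nim-sum is X = 2. A heap of size p has a winning move iff p XOR X < p (reduce it to p XOR X).
  6: 6 XOR 2 = 4 < 6 — winning move (to 4).
  3: 3 XOR 2 = 1 < 3 — winning move (to 1).
  7: 7 XOR 2 = 5 < 7 — winning move (to 5).
That gives 3 winning moves.

3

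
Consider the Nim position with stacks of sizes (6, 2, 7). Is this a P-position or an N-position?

N-position

In binary:
  110  (6)
  010  (2)
  111  (7)
  ---
  011  (3)
The nim-sum is 3 ≠ 0, so this is an N-position: the player to move can win.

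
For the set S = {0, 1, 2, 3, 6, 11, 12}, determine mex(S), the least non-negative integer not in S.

4

The values 0, 1, 2, 3 are all present; 4 is the first non-negative integer missing from the set.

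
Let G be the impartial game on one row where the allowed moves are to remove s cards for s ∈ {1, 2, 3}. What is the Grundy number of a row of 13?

1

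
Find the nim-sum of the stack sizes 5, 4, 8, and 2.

11

Nim-sum: 5 ⊕ 4 ⊕ 8 ⊕ 2 = 11.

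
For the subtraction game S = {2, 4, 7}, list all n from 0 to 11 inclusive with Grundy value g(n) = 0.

0, 1, 6, 9

Compute g(0), g(1), … for moves {2, 4, 7}:
k:     0  1  2  3  4  5  6  7  8  9 10 11
g(k):  0  0  1  1  2  2  0  3  1  0  2  1
The P-positions (g = 0) in 0..11 are 0, 1, 6, 9.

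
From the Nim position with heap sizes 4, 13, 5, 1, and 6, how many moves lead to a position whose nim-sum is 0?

1

Nim-sum: 4 ⊕ 13 ⊕ 5 ⊕ 1 ⊕ 6 = 11.
The overall nim-sum is X = 11. A heap of size p has a winning move iff p XOR X < p (reduce it to p XOR X).
  4: 4 XOR 11 = 15 ≥ 4 — no move.
  13: 13 XOR 11 = 6 < 13 — winning move (to 6).
  5: 5 XOR 11 = 14 ≥ 5 — no move.
  1: 1 XOR 11 = 10 ≥ 1 — no move.
  6: 6 XOR 11 = 13 ≥ 6 — no move.
That gives 1 winning move.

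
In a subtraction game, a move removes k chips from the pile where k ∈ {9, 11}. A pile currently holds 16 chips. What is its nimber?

1

Grundy values for subtraction set {9, 11}:
k:     0  1  2  3  4  5  6  7  8  9 10 11 12 13 14 15 16
g(k):  0  0  0  0  0  0  0  0  0  1  1  1  1  1  1  1  1
So g(16) = 1.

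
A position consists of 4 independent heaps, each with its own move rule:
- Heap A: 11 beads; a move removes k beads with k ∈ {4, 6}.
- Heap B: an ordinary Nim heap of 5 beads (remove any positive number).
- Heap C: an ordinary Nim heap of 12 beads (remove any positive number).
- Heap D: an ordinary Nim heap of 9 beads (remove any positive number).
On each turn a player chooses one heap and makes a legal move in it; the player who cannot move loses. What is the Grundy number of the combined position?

0

Build the Grundy sequence for heap A with g(k) = mex{g(k−s) : s ∈ {4, 6}, s ≤ k}:
g(0) = mex{} = 0
g(1) = mex{} = 0
g(2) = mex{} = 0
g(3) = mex{} = 0
g(4) = mex{0} = 1
g(5) = mex{0} = 1
g(6) = mex{0} = 1
g(7) = mex{0} = 1
g(8) = mex{0,1} = 2
g(9) = mex{0,1} = 2
g(10) = mex{1} = 0
g(11) = mex{1} = 0
So g(11) = 0.
Heap B is a plain Nim heap of size 5, so its Grundy value is 5.
Heap C is a plain Nim heap of size 12, so its Grundy value is 12.
Heap D is a plain Nim heap of size 9, so its Grundy value is 9.
By the Sprague-Grundy theorem, the Grundy value of a sum of independent games is the XOR of the component values.
Combined value = 0 ⊕ 5 ⊕ 12 ⊕ 9 = 0.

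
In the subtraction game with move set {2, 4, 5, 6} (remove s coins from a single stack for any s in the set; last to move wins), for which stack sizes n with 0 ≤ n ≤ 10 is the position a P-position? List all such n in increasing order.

0, 1, 8, 9

Build the Grundy sequence with g(k) = mex{g(k−s) : s ∈ {2, 4, 5, 6}, s ≤ k}:
k:     0  1  2  3  4  5  6  7  8  9 10
g(k):  0  0  1  1  2  2  3  3  0  0  1
The P-positions (g = 0) in 0..10 are 0, 1, 8, 9.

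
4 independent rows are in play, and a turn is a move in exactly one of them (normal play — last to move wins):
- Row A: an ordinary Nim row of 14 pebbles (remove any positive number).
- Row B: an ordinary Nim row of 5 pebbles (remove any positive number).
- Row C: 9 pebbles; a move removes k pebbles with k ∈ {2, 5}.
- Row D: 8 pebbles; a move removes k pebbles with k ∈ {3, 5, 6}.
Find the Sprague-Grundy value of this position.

Row A is a plain Nim row of size 14, so its Grundy value is 14.
Row B is a plain Nim row of size 5, so its Grundy value is 5.
Grundy values for row C (subtraction set {2, 5}):
k:     0  1  2  3  4  5  6  7  8  9
g(k):  0  0  1  1  0  2  1  0  0  1
So g(9) = 1.
Grundy values for row D (subtraction set {3, 5, 6}):
g(0) = mex{} = 0
g(1) = mex{} = 0
g(2) = mex{} = 0
g(3) = mex{0} = 1
g(4) = mex{0} = 1
g(5) = mex{0} = 1
g(6) = mex{0,1} = 2
g(7) = mex{0,1} = 2
g(8) = mex{0,1} = 2
So g(8) = 2.
By the Sprague-Grundy theorem, the Grundy value of a sum of independent games is the XOR of the component values.
Combined value = 14 ⊕ 5 ⊕ 1 ⊕ 2 = 8.

8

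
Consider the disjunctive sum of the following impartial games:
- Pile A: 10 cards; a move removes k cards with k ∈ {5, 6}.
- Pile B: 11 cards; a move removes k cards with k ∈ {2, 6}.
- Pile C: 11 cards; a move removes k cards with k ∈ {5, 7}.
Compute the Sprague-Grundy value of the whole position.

For pile A, compute g(0), g(1), … with moves {5, 6}:
k:     0  1  2  3  4  5  6  7  8  9 10
g(k):  0  0  0  0  0  1  1  1  1  1  2
So g(10) = 2.
Grundy values for pile B (subtraction set {2, 6}):
g(0) = mex{} = 0
g(1) = mex{} = 0
g(2) = mex{0} = 1
g(3) = mex{0} = 1
g(4) = mex{1} = 0
g(5) = mex{1} = 0
g(6) = mex{0} = 1
g(7) = mex{0} = 1
g(8) = mex{1} = 0
g(9) = mex{1} = 0
g(10) = mex{0} = 1
g(11) = mex{0} = 1
So g(11) = 1.
Build the Grundy sequence for pile C with g(k) = mex{g(k−s) : s ∈ {5, 7}, s ≤ k}:
k:     0  1  2  3  4  5  6  7  8  9 10 11
g(k):  0  0  0  0  0  1  1  1  1  1  2  2
So g(11) = 2.
The value of a disjunctive sum is the nim-sum of the parts.
Combined value = 2 ⊕ 1 ⊕ 2 = 1.

1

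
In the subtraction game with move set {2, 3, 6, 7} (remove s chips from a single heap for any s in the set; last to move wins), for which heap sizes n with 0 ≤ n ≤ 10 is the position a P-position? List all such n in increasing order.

0, 1, 5, 9, 10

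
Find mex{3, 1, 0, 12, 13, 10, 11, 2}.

4

The values 0, 1, 2, 3 are all present; 4 is the first non-negative integer missing from the set.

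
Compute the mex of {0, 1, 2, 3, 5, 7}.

The values 0, 1, 2, 3 are all present; 4 is the first non-negative integer missing from the set.

4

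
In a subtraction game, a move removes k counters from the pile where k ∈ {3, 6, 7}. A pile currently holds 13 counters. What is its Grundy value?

Compute g(0), g(1), … for moves {3, 6, 7}:
k:     0  1  2  3  4  5  6  7  8  9 10 11 12 13
g(k):  0  0  0  1  1  1  2  2  2  3  0  0  0  1
So g(13) = 1.

1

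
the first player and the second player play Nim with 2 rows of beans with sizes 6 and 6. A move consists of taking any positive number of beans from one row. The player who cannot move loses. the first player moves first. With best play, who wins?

the second player wins

Bitwise XOR of the heap sizes:
  110  (6)
  110  (6)
  ---
  000  (0)
The nim-sum is 0, so this is a P-position: the player to move is in a losing position under optimal play; the first player is about to move from it and so loses — the second player wins.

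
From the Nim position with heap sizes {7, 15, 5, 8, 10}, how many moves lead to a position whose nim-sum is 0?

3

Write each in binary and XOR column by column:
  0111  (7)
  1111  (15)
  0101  (5)
  1000  (8)
  1010  (10)
  ----
  1111  (15)
The overall nim-sum is X = 15. A heap of size p has a winning move iff p XOR X < p (reduce it to p XOR X).
  7: 7 XOR 15 = 8 ≥ 7 — no move.
  15: 15 XOR 15 = 0 < 15 — winning move (to 0).
  5: 5 XOR 15 = 10 ≥ 5 — no move.
  8: 8 XOR 15 = 7 < 8 — winning move (to 7).
  10: 10 XOR 15 = 5 < 10 — winning move (to 5).
That gives 3 winning moves.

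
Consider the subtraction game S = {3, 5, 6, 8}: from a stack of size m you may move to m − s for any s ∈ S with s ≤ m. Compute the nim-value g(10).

3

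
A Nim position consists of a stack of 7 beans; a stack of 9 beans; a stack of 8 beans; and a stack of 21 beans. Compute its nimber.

Nim-sum: 7 ^ 9 ^ 8 ^ 21 = 19.

19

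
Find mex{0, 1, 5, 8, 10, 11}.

2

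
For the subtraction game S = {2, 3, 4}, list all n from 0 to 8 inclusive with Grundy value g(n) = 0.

0, 1, 6, 7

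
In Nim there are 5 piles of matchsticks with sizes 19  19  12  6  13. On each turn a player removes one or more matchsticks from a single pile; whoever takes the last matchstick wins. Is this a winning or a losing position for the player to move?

Winning position

Compute the nim-sum pairwise:
19 ^ 19 = 0
0 ^ 12 = 12
12 ^ 6 = 10
10 ^ 13 = 7
The nim-sum is 7 ≠ 0, so this is an N-position: the player to move can win.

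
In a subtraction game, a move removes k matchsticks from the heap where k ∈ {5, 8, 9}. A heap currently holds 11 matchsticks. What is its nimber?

2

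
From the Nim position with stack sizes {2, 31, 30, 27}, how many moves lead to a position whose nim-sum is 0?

Compute the nim-sum pairwise:
2 XOR 31 = 29
29 XOR 30 = 3
3 XOR 27 = 24
The overall nim-sum is X = 24. A stack of size p has a winning move iff p XOR X < p (reduce it to p XOR X).
  2: 2 XOR 24 = 26 ≥ 2 — no move.
  31: 31 XOR 24 = 7 < 31 — winning move (to 7).
  30: 30 XOR 24 = 6 < 30 — winning move (to 6).
  27: 27 XOR 24 = 3 < 27 — winning move (to 3).
That gives 3 winning moves.

3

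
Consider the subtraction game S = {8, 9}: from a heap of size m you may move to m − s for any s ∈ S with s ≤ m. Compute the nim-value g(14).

Build the Grundy sequence with g(k) = mex{g(k−s) : s ∈ {8, 9}, s ≤ k}:
g(0) = mex{} = 0
g(1) = mex{} = 0
g(2) = mex{} = 0
g(3) = mex{} = 0
g(4) = mex{} = 0
g(5) = mex{} = 0
g(6) = mex{} = 0
g(7) = mex{} = 0
g(8) = mex{0} = 1
g(9) = mex{0} = 1
g(10) = mex{0} = 1
g(11) = mex{0} = 1
g(12) = mex{0} = 1
g(13) = mex{0} = 1
g(14) = mex{0} = 1
So g(14) = 1.

1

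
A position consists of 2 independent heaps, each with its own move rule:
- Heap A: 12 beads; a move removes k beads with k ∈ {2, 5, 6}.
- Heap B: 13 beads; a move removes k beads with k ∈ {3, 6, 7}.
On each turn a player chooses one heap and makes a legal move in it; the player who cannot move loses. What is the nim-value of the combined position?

1

Grundy values for heap A (subtraction set {2, 5, 6}):
g(0) = mex{} = 0
g(1) = mex{} = 0
g(2) = mex{0} = 1
g(3) = mex{0} = 1
g(4) = mex{1} = 0
g(5) = mex{0,1} = 2
g(6) = mex{0} = 1
g(7) = mex{0,1,2} = 3
g(8) = mex{1} = 0
g(9) = mex{0,1,3} = 2
g(10) = mex{0,2} = 1
g(11) = mex{1,2} = 0
g(12) = mex{1,3} = 0
So g(12) = 0.
For heap B, compute g(0), g(1), … with moves {3, 6, 7}:
k:     0  1  2  3  4  5  6  7  8  9 10 11 12 13
g(k):  0  0  0  1  1  1  2  2  2  3  0  0  0  1
So g(13) = 1.
The value of a disjunctive sum is the nim-sum of the parts.
Combined value = 0 ⊕ 1 = 1.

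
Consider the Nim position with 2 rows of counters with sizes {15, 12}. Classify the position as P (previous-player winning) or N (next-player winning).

N-position

Write each in binary and XOR column by column:
  1111  (15)
  1100  (12)
  ----
  0011  (3)
The nim-sum is 3 ≠ 0, so this is an N-position: the player to move can win.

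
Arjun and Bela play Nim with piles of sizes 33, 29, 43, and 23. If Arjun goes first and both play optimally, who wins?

Bela wins

Compute the nim-sum pairwise:
33 XOR 29 = 60
60 XOR 43 = 23
23 XOR 23 = 0
The nim-sum is 0, so this is a P-position: the player to move is in a losing position under optimal play; Arjun is about to move from it and so loses — Bela wins.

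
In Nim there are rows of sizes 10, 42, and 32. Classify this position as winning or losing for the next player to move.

Losing position

In binary:
  001010  (10)
  101010  (42)
  100000  (32)
  ------
  000000  (0)
The nim-sum is 0, so this is a P-position: the player to move is in a losing position under optimal play.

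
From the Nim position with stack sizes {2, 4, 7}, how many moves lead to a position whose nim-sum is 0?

1

Nim-sum: 2 ⊕ 4 ⊕ 7 = 1.
The overall nim-sum is X = 1. A stack of size p has a winning move iff p XOR X < p (reduce it to p XOR X).
  2: 2 XOR 1 = 3 ≥ 2 — no move.
  4: 4 XOR 1 = 5 ≥ 4 — no move.
  7: 7 XOR 1 = 6 < 7 — winning move (to 6).
That gives 1 winning move.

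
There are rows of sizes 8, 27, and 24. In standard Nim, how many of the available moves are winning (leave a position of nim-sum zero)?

Compute the nim-sum pairwise:
8 ^ 27 = 19
19 ^ 24 = 11
The overall nim-sum is X = 11. A row of size p has a winning move iff p XOR X < p (reduce it to p XOR X).
  8: 8 XOR 11 = 3 < 8 — winning move (to 3).
  27: 27 XOR 11 = 16 < 27 — winning move (to 16).
  24: 24 XOR 11 = 19 < 24 — winning move (to 19).
That gives 3 winning moves.

3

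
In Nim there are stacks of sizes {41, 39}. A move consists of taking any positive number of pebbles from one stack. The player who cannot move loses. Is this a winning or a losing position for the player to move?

Compute the nim-sum pairwise:
41 ^ 39 = 14
The nim-sum is 14 ≠ 0, so this is an N-position: the player to move can win.

Winning position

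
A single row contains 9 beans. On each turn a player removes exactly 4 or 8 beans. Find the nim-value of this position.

Build the Grundy sequence with g(k) = mex{g(k−s) : s ∈ {4, 8}, s ≤ k}:
k:     0  1  2  3  4  5  6  7  8  9
g(k):  0  0  0  0  1  1  1  1  2  2
So g(9) = 2.

2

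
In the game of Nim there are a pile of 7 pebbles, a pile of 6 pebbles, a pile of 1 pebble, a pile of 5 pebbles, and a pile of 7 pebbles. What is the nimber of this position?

Compute the nim-sum pairwise:
7 ⊕ 6 = 1
1 ⊕ 1 = 0
0 ⊕ 5 = 5
5 ⊕ 7 = 2

2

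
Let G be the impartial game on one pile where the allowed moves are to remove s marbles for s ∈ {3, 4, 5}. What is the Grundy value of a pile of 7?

2

Compute g(0), g(1), … for moves {3, 4, 5}:
k:     0  1  2  3  4  5  6  7
g(k):  0  0  0  1  1  1  2  2
So g(7) = 2.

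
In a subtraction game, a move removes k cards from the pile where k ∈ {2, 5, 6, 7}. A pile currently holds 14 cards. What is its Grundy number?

1

Grundy values for subtraction set {2, 5, 6, 7}:
g(0) = mex{} = 0
g(1) = mex{} = 0
g(2) = mex{0} = 1
g(3) = mex{0} = 1
g(4) = mex{1} = 0
g(5) = mex{0,1} = 2
g(6) = mex{0} = 1
g(7) = mex{0,1,2} = 3
g(8) = mex{0,1} = 2
g(9) = mex{0,1,3} = 2
g(10) = mex{0,1,2} = 3
g(11) = mex{0,1,2} = 3
g(12) = mex{1,2,3} = 0
g(13) = mex{1,2,3} = 0
g(14) = mex{0,2,3} = 1
So g(14) = 1.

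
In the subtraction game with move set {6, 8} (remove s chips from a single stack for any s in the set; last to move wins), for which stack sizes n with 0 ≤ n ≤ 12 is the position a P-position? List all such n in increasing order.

0, 1, 2, 3, 4, 5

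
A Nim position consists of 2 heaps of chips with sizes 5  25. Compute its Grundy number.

28

Compute the nim-sum pairwise:
5 ^ 25 = 28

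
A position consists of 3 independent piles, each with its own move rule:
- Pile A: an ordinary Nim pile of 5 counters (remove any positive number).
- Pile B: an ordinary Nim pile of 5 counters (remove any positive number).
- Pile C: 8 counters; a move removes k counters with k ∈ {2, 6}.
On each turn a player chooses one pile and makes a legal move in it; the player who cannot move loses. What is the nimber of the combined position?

Pile A is a plain Nim pile of size 5, so its Grundy value is 5.
Pile B is a plain Nim pile of size 5, so its Grundy value is 5.
Grundy values for pile C (subtraction set {2, 6}):
g(0) = mex{} = 0
g(1) = mex{} = 0
g(2) = mex{0} = 1
g(3) = mex{0} = 1
g(4) = mex{1} = 0
g(5) = mex{1} = 0
g(6) = mex{0} = 1
g(7) = mex{0} = 1
g(8) = mex{1} = 0
So g(8) = 0.
By the Sprague-Grundy theorem, the Grundy value of a sum of independent games is the XOR of the component values.
Combined value = 5 ⊕ 5 ⊕ 0 = 0.

0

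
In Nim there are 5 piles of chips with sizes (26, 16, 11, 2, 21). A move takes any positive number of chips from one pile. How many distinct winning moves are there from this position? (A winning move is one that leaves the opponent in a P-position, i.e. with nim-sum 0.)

3

Nim-sum: 26 ^ 16 ^ 11 ^ 2 ^ 21 = 22.
The overall nim-sum is X = 22. A pile of size p has a winning move iff p XOR X < p (reduce it to p XOR X).
  26: 26 XOR 22 = 12 < 26 — winning move (to 12).
  16: 16 XOR 22 = 6 < 16 — winning move (to 6).
  11: 11 XOR 22 = 29 ≥ 11 — no move.
  2: 2 XOR 22 = 20 ≥ 2 — no move.
  21: 21 XOR 22 = 3 < 21 — winning move (to 3).
That gives 3 winning moves.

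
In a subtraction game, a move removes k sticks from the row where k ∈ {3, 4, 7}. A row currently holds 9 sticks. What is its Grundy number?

Build the Grundy sequence with g(k) = mex{g(k−s) : s ∈ {3, 4, 7}, s ≤ k}:
k:     0  1  2  3  4  5  6  7  8  9
g(k):  0  0  0  1  1  1  2  2  2  3
So g(9) = 3.

3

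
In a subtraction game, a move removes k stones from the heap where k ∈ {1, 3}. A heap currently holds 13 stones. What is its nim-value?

1

Build the Grundy sequence with g(k) = mex{g(k−s) : s ∈ {1, 3}, s ≤ k}:
k:     0  1  2  3  4  5  6  7  8  9 10 11 12 13
g(k):  0  1  0  1  0  1  0  1  0  1  0  1  0  1
So g(13) = 1.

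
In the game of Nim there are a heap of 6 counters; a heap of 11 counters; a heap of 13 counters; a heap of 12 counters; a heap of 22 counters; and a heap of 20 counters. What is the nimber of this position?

In binary:
  00110  (6)
  01011  (11)
  01101  (13)
  01100  (12)
  10110  (22)
  10100  (20)
  -----
  01110  (14)

14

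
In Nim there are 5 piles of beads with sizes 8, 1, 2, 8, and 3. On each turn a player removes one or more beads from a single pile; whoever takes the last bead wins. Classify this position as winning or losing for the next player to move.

In binary:
  1000  (8)
  0001  (1)
  0010  (2)
  1000  (8)
  0011  (3)
  ----
  0000  (0)
The nim-sum is 0, so this is a P-position: the player to move is in a losing position under optimal play.

Losing position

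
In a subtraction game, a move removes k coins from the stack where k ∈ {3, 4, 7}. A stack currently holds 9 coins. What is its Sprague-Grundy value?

Build the Grundy sequence with g(k) = mex{g(k−s) : s ∈ {3, 4, 7}, s ≤ k}:
k:     0  1  2  3  4  5  6  7  8  9
g(k):  0  0  0  1  1  1  2  2  2  3
So g(9) = 3.

3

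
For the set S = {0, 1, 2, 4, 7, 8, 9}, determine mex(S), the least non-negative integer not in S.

3

The values 0, 1, 2 are all present; 3 is the first non-negative integer missing from the set.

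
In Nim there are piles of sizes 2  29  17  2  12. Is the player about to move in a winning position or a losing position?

Nim-sum: 2 XOR 29 XOR 17 XOR 2 XOR 12 = 0.
The nim-sum is 0, so this is a P-position: the player to move is in a losing position under optimal play.

Losing position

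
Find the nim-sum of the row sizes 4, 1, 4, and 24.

Write each in binary and XOR column by column:
  00100  (4)
  00001  (1)
  00100  (4)
  11000  (24)
  -----
  11001  (25)

25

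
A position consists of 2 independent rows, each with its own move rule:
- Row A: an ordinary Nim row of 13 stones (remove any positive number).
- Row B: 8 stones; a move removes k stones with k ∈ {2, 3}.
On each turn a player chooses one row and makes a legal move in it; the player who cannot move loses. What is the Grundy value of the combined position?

12

Row A is a plain Nim row of size 13, so its Grundy value is 13.
Build the Grundy sequence for row B with g(k) = mex{g(k−s) : s ∈ {2, 3}, s ≤ k}:
k:     0  1  2  3  4  5  6  7  8
g(k):  0  0  1  1  2  0  0  1  1
So g(8) = 1.
By the Sprague-Grundy theorem, the Grundy value of a sum of independent games is the XOR of the component values.
Combined value = 13 ⊕ 1 = 12.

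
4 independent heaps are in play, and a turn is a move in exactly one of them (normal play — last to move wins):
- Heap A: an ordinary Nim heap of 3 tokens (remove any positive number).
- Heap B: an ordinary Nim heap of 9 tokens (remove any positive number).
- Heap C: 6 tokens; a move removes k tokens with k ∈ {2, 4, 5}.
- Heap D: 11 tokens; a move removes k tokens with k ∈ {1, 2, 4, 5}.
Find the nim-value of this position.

Heap A is a plain Nim heap of size 3, so its Grundy value is 3.
Heap B is a plain Nim heap of size 9, so its Grundy value is 9.
Grundy values for heap C (subtraction set {2, 4, 5}):
g(0) = mex{} = 0
g(1) = mex{} = 0
g(2) = mex{0} = 1
g(3) = mex{0} = 1
g(4) = mex{0,1} = 2
g(5) = mex{0,1} = 2
g(6) = mex{0,1,2} = 3
So g(6) = 3.
Build the Grundy sequence for heap D with g(k) = mex{g(k−s) : s ∈ {1, 2, 4, 5}, s ≤ k}:
g(0) = mex{} = 0
g(1) = mex{0} = 1
g(2) = mex{0,1} = 2
g(3) = mex{1,2} = 0
g(4) = mex{0,2} = 1
g(5) = mex{0,1} = 2
g(6) = mex{1,2} = 0
g(7) = mex{0,2} = 1
g(8) = mex{0,1} = 2
g(9) = mex{1,2} = 0
g(10) = mex{0,2} = 1
g(11) = mex{0,1} = 2
So g(11) = 2.
The value of a disjunctive sum is the nim-sum of the parts.
Combined value = 3 ⊕ 9 ⊕ 3 ⊕ 2 = 11.

11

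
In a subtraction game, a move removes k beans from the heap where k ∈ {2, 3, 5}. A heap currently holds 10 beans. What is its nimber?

Build the Grundy sequence with g(k) = mex{g(k−s) : s ∈ {2, 3, 5}, s ≤ k}:
k:     0  1  2  3  4  5  6  7  8  9 10
g(k):  0  0  1  1  2  2  3  0  0  1  1
So g(10) = 1.

1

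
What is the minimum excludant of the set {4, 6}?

0 is not in the set, so the mex is 0.

0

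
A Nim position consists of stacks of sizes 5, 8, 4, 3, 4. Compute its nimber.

14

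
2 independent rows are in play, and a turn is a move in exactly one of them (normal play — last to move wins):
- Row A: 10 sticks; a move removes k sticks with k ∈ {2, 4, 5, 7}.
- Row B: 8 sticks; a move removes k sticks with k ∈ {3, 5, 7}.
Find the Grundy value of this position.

For row A, compute g(0), g(1), … with moves {2, 4, 5, 7}:
k:     0  1  2  3  4  5  6  7  8  9 10
g(k):  0  0  1  1  2  2  3  3  4  0  0
So g(10) = 0.
Build the Grundy sequence for row B with g(k) = mex{g(k−s) : s ∈ {3, 5, 7}, s ≤ k}:
k:     0  1  2  3  4  5  6  7  8
g(k):  0  0  0  1  1  1  2  2  2
So g(8) = 2.
By the Sprague-Grundy theorem, the Grundy value of a sum of independent games is the XOR of the component values.
Combined value = 0 XOR 2 = 2.

2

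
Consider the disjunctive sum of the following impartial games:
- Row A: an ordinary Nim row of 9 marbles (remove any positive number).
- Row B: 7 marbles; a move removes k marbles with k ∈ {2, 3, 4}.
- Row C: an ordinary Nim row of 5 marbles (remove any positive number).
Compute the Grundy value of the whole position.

Row A is a plain Nim row of size 9, so its Grundy value is 9.
For row B, compute g(0), g(1), … with moves {2, 3, 4}:
k:     0  1  2  3  4  5  6  7
g(k):  0  0  1  1  2  2  0  0
So g(7) = 0.
Row C is a plain Nim row of size 5, so its Grundy value is 5.
By the Sprague-Grundy theorem, the Grundy value of a sum of independent games is the XOR of the component values.
Combined value = 9 ⊕ 0 ⊕ 5 = 12.

12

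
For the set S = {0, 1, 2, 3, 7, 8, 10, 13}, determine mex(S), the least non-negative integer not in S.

4

The values 0, 1, 2, 3 are all present; 4 is the first non-negative integer missing from the set.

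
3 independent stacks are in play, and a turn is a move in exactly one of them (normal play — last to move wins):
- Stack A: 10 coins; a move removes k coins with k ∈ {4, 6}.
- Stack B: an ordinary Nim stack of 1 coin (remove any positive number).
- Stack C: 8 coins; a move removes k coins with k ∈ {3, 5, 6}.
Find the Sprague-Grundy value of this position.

3

Build the Grundy sequence for stack A with g(k) = mex{g(k−s) : s ∈ {4, 6}, s ≤ k}:
k:     0  1  2  3  4  5  6  7  8  9 10
g(k):  0  0  0  0  1  1  1  1  2  2  0
So g(10) = 0.
Stack B is a plain Nim stack of size 1, so its Grundy value is 1.
Grundy values for stack C (subtraction set {3, 5, 6}):
g(0) = mex{} = 0
g(1) = mex{} = 0
g(2) = mex{} = 0
g(3) = mex{0} = 1
g(4) = mex{0} = 1
g(5) = mex{0} = 1
g(6) = mex{0,1} = 2
g(7) = mex{0,1} = 2
g(8) = mex{0,1} = 2
So g(8) = 2.
By the Sprague-Grundy theorem, the Grundy value of a sum of independent games is the XOR of the component values.
Combined value = 0 XOR 1 XOR 2 = 3.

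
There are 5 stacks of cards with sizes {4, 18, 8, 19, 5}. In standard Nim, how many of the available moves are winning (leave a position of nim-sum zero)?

1

In binary:
  00100  (4)
  10010  (18)
  01000  (8)
  10011  (19)
  00101  (5)
  -----
  01000  (8)
The overall nim-sum is X = 8. A stack of size p has a winning move iff p XOR X < p (reduce it to p XOR X).
  4: 4 XOR 8 = 12 ≥ 4 — no move.
  18: 18 XOR 8 = 26 ≥ 18 — no move.
  8: 8 XOR 8 = 0 < 8 — winning move (to 0).
  19: 19 XOR 8 = 27 ≥ 19 — no move.
  5: 5 XOR 8 = 13 ≥ 5 — no move.
That gives 1 winning move.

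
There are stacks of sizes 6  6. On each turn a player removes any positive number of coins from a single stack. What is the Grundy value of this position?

Compute the nim-sum pairwise:
6 ⊕ 6 = 0

0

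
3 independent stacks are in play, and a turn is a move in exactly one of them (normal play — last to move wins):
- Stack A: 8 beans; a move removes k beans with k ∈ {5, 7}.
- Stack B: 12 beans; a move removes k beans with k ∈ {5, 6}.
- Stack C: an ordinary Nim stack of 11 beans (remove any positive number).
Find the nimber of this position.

Build the Grundy sequence for stack A with g(k) = mex{g(k−s) : s ∈ {5, 7}, s ≤ k}:
g(0) = mex{} = 0
g(1) = mex{} = 0
g(2) = mex{} = 0
g(3) = mex{} = 0
g(4) = mex{} = 0
g(5) = mex{0} = 1
g(6) = mex{0} = 1
g(7) = mex{0} = 1
g(8) = mex{0} = 1
So g(8) = 1.
Build the Grundy sequence for stack B with g(k) = mex{g(k−s) : s ∈ {5, 6}, s ≤ k}:
g(0) = mex{} = 0
g(1) = mex{} = 0
g(2) = mex{} = 0
g(3) = mex{} = 0
g(4) = mex{} = 0
g(5) = mex{0} = 1
g(6) = mex{0} = 1
g(7) = mex{0} = 1
g(8) = mex{0} = 1
g(9) = mex{0} = 1
g(10) = mex{0,1} = 2
g(11) = mex{1} = 0
g(12) = mex{1} = 0
So g(12) = 0.
Stack C is a plain Nim stack of size 11, so its Grundy value is 11.
The value of a disjunctive sum is the nim-sum of the parts.
Combined value = 1 XOR 0 XOR 11 = 10.

10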